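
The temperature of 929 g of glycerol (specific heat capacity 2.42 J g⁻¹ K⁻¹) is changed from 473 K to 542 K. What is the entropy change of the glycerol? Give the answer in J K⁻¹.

ΔS = 306 J/K

ΔS = ∫dQ_rev/T = m c ln(T₂/T₁) = 929 × 2.42 × ln(542/473) = 306 J/K.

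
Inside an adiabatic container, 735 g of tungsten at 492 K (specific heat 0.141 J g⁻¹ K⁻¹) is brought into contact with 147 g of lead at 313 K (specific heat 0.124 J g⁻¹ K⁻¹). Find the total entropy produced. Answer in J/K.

Energy balance: T_f = (m₁c₁T₁ + m₂c₂T₂)/(m₁c₁ + m₂c₂) = 465.23 K.
ΔS₁ = m₁c₁ ln(T_f/T₁) = 103.635 × ln(465.23/492) = -5.799 J/K.
ΔS₂ = m₂c₂ ln(T_f/T₂) = 18.228 × ln(465.23/313) = 7.2241 J/K.
ΔS_total = -5.799 + 7.2241 = 1.43 J/K.

ΔS_total = 1.43 J/K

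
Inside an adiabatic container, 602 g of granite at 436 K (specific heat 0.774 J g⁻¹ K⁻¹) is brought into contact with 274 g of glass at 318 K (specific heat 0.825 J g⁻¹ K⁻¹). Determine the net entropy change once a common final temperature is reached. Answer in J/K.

ΔS_total = 7.29 J/K

Energy balance: T_f = (m₁c₁T₁ + m₂c₂T₂)/(m₁c₁ + m₂c₂) = 397.45 K.
ΔS₁ = m₁c₁ ln(T_f/T₁) = 465.948 × ln(397.45/436) = -43.13 J/K.
ΔS₂ = m₂c₂ ln(T_f/T₂) = 226.05 × ln(397.45/318) = 50.42 J/K.
ΔS_total = -43.13 + 50.42 = 7.29 J/K.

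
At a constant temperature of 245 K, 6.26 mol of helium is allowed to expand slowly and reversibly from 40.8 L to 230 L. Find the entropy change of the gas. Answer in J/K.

ΔS_gas = 90 J/K

For an isothermal ideal gas ΔS_gas = nR ln(V₂/V₁) = 6.26 × 8.314 × ln(230/40.8) = 90 J/K.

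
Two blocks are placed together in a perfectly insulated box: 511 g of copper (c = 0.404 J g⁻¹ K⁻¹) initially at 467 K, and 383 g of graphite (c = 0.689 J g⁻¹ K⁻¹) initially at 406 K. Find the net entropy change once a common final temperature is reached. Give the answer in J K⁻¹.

ΔS_total = 1.14 J/K

Energy balance: T_f = (m₁c₁T₁ + m₂c₂T₂)/(m₁c₁ + m₂c₂) = 432.77 K.
ΔS₁ = m₁c₁ ln(T_f/T₁) = 206.444 × ln(432.77/467) = -15.71 J/K.
ΔS₂ = m₂c₂ ln(T_f/T₂) = 263.887 × ln(432.77/406) = 16.85 J/K.
ΔS_total = -15.71 + 16.85 = 1.14 J/K.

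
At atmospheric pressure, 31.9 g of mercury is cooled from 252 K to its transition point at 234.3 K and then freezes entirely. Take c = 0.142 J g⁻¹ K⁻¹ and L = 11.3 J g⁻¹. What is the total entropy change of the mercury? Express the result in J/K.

ΔS = -1.87 J/K

Cooling step: ΔS₁ = m c ln(T_tr/T_i) = 31.9 × 0.142 × ln(234.3/252) = -0.3299 J/K.
Phase change: ΔS₂ = −mL/T_tr = −31.9 × 11.3 / 234.3 = -1.538 J/K.
ΔS_total = (-0.3299) + (-1.538) = -1.87 J/K.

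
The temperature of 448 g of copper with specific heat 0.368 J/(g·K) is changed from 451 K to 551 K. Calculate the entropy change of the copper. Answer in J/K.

ΔS = 33 J/K

ΔS = ∫dQ_rev/T = m c ln(T₂/T₁) = 448 × 0.368 × ln(551/451) = 33 J/K.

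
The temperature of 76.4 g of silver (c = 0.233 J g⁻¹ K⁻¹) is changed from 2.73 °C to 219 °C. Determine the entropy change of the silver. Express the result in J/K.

ΔS = 10.3 J/K

In kelvin: T₁ = 275.88 K, T₂ = 492.15 K. ΔS = ∫dQ_rev/T = m c ln(T₂/T₁) = 76.4 × 0.233 × ln(492.15/275.88) = 10.3 J/K.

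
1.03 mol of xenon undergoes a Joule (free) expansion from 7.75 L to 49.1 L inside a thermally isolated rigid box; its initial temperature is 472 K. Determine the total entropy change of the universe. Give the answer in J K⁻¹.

No heat is exchanged and no work is done, so the ideal-gas temperature stays constant.
Entropy is a state function; using a reversible isothermal path, ΔS_gas = nR ln(V₂/V₁) = 1.03 × 8.314 × ln(49.1/7.75) = 15.8 J/K.
The insulated surroundings exchange no heat, so ΔS_surr = 0 and ΔS_universe = ΔS_gas.

ΔS_universe = 15.8 J/K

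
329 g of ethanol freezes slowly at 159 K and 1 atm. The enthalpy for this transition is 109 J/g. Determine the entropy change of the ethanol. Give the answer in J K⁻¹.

ΔS = -226 J/K

Heat released by the substance: Q = −mL = −329 × 109 = −35861 J.
At constant T, ΔS = Q_rev/T = −35861 / 159 = -226 J/K.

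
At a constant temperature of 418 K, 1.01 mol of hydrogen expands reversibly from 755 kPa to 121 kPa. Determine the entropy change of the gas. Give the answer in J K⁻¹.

ΔS_gas = 15.4 J/K

For an isothermal ideal gas ΔS_gas = nR ln(P₁/P₂) = 1.01 × 8.314 × ln(755/121) = 15.4 J/K.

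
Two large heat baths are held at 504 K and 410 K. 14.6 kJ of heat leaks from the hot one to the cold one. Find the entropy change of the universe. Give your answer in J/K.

ΔS_hot = −Q/T_H = −14600/504 = -28.97 J/K and ΔS_cold = +Q/T_C = 14600/410 = 35.61 J/K.
ΔS_total = -28.97 + 35.61 = 6.64 J/K, positive as the second law requires.

ΔS_total = 6.64 J/K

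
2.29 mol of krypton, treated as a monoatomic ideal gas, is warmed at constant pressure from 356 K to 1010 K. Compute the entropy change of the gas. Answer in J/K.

ΔS = 49.6 J/K

At constant pressure, ΔS = nC_p ln(T₂/T₁) with C_p = 5R/2 = 20.79 J mol⁻¹ K⁻¹.
ΔS = 2.29 × 20.79 × ln(1010/356) = 49.6 J/K.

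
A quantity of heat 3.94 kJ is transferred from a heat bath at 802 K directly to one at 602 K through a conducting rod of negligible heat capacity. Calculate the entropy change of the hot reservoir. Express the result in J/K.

ΔS_hot = -4.91 J/K

The hot reservoir loses heat Q, so ΔS_hot = −Q/T_H = −3940/802 = -4.91 J/K.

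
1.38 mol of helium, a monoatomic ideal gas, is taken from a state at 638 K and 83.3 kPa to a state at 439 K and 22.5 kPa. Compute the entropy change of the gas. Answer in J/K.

ΔS = nC_p ln(T₂/T₁) − nR ln(P₂/P₁), with C_p = 5R/2 = 20.79 J mol⁻¹ K⁻¹ for a monoatomic ideal gas.
ΔS = 1.38 × [20.79 × ln(439/638) − 8.314 × ln(22.5/83.3)] = 4.29 J/K.

ΔS = 4.29 J/K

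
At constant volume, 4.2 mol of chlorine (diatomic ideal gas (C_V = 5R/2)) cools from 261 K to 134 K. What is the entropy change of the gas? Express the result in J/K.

ΔS = -58.2 J/K

At constant volume, ΔS = nC_V ln(T₂/T₁) with C_V = 5R/2 = 20.79 J mol⁻¹ K⁻¹.
ΔS = 4.2 × 20.79 × ln(134/261) = -58.2 J/K.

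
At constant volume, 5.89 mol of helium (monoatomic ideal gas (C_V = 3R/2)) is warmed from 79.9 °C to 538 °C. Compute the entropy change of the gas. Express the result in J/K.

In kelvin: T₁ = 353.05 K, T₂ = 811.15 K. At constant volume, ΔS = nC_V ln(T₂/T₁) with C_V = 3R/2 = 12.47 J mol⁻¹ K⁻¹.
ΔS = 5.89 × 12.47 × ln(811.15/353.05) = 61.1 J/K.

ΔS = 61.1 J/K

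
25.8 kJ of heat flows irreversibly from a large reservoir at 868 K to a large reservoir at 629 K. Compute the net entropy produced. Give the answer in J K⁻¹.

ΔS_hot = −Q/T_H = −25800/868 = -29.72 J/K and ΔS_cold = +Q/T_C = 25800/629 = 41.02 J/K.
ΔS_total = -29.72 + 41.02 = 11.3 J/K, positive as the second law requires.

ΔS_total = 11.3 J/K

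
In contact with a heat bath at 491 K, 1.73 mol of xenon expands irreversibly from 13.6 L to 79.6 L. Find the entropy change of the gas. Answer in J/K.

ΔS_gas = 25.4 J/K

Entropy is a state function, so ΔS_gas depends only on the end states.
For an isothermal ideal gas ΔS_gas = nR ln(V₂/V₁) = 1.73 × 8.314 × ln(79.6/13.6) = 25.4 J/K.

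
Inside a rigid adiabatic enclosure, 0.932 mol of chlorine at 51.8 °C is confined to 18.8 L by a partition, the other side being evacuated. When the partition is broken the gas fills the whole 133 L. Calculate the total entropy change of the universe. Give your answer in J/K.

ΔS_universe = 15.2 J/K

No heat is exchanged and no work is done, so the ideal-gas temperature stays constant.
Entropy is a state function; using a reversible isothermal path, ΔS_gas = nR ln(V₂/V₁) = 0.932 × 8.314 × ln(133/18.8) = 15.2 J/K.
The insulated surroundings exchange no heat, so ΔS_surr = 0 and ΔS_universe = ΔS_gas.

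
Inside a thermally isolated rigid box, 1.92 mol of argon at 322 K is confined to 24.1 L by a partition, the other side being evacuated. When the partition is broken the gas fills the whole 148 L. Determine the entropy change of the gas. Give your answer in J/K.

ΔS_gas = 29 J/K

No heat is exchanged and no work is done, so the ideal-gas temperature stays constant.
Entropy is a state function; using a reversible isothermal path, ΔS_gas = nR ln(V₂/V₁) = 1.92 × 8.314 × ln(148/24.1) = 29 J/K.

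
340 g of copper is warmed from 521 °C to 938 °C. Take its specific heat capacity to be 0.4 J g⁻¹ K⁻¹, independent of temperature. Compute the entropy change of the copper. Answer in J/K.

In kelvin: T₁ = 794.15 K, T₂ = 1211.15 K. ΔS = ∫dQ_rev/T = m c ln(T₂/T₁) = 340 × 0.4 × ln(1211.15/794.15) = 57.4 J/K.

ΔS = 57.4 J/K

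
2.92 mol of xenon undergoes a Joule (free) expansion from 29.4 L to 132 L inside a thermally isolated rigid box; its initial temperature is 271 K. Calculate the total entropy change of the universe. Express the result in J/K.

For an ideal gas in free expansion Q = 0 and W = 0, so T is unchanged.
Entropy is a state function; using a reversible isothermal path, ΔS_gas = nR ln(V₂/V₁) = 2.92 × 8.314 × ln(132/29.4) = 36.5 J/K.
The insulated surroundings exchange no heat, so ΔS_surr = 0 and ΔS_universe = ΔS_gas.

ΔS_universe = 36.5 J/K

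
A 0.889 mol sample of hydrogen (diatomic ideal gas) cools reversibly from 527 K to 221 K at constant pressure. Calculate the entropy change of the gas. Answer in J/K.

ΔS = -22.5 J/K

At constant pressure, ΔS = nC_p ln(T₂/T₁) with C_p = 7R/2 = 29.1 J mol⁻¹ K⁻¹.
ΔS = 0.889 × 29.1 × ln(221/527) = -22.5 J/K.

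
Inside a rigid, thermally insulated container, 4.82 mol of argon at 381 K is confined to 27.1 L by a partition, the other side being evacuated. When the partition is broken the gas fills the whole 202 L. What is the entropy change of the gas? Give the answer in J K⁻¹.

ΔS_gas = 80.5 J/K

For an ideal gas in free expansion Q = 0 and W = 0, so T is unchanged.
Entropy is a state function; using a reversible isothermal path, ΔS_gas = nR ln(V₂/V₁) = 4.82 × 8.314 × ln(202/27.1) = 80.5 J/K.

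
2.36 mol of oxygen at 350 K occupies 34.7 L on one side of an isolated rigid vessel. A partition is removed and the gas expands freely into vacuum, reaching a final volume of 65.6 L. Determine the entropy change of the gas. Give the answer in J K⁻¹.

For an ideal gas in free expansion Q = 0 and W = 0, so T is unchanged.
Entropy is a state function; using a reversible isothermal path, ΔS_gas = nR ln(V₂/V₁) = 2.36 × 8.314 × ln(65.6/34.7) = 12.5 J/K.

ΔS_gas = 12.5 J/K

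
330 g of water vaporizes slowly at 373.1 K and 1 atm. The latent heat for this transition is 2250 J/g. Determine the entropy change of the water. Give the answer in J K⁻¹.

Heat absorbed by the substance: Q = mL = 330 × 2250 = 742500 J.
At constant T, ΔS = Q_rev/T = 742500 / 373.1 = 1990 J/K.

ΔS = 1990 J/K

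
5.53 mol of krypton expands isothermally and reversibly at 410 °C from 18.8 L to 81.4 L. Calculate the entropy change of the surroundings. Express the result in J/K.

ΔS_surr = -67.4 J/K

For an isothermal ideal gas ΔS_gas = nR ln(V₂/V₁) = 5.53 × 8.314 × ln(81.4/18.8) = 67.4 J/K.
The process is reversible, so ΔS_surr = −ΔS_gas = -67.4 J/K and ΔS_universe = 0.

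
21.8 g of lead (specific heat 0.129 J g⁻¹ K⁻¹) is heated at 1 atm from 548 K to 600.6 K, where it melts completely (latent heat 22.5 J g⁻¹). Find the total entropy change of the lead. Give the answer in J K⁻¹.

ΔS = 1.07 J/K

Warming step: ΔS₁ = m c ln(T_tr/T_i) = 21.8 × 0.129 × ln(600.6/548) = 0.2577 J/K.
Phase change: ΔS₂ = +mL/T_tr = 21.8 × 22.5 / 600.6 = 0.8167 J/K.
ΔS_total = (0.2577) + (0.8167) = 1.07 J/K.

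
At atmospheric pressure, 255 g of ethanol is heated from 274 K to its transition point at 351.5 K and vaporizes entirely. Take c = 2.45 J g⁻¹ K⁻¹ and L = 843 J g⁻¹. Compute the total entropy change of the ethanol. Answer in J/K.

ΔS = 767 J/K

Warming step: ΔS₁ = m c ln(T_tr/T_i) = 255 × 2.45 × ln(351.5/274) = 155.6 J/K.
Phase change: ΔS₂ = +mL/T_tr = 255 × 843 / 351.5 = 611.6 J/K.
ΔS_total = (155.6) + (611.6) = 767 J/K.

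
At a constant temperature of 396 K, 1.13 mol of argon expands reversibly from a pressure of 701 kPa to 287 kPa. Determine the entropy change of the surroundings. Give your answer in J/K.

ΔS_surr = -8.39 J/K

For an isothermal ideal gas ΔS_gas = nR ln(P₁/P₂) = 1.13 × 8.314 × ln(701/287) = 8.39 J/K.
The process is reversible, so ΔS_surr = −ΔS_gas = -8.39 J/K and ΔS_universe = 0.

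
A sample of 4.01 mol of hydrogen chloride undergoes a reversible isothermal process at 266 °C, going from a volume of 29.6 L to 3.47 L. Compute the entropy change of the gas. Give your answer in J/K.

ΔS_gas = -71.5 J/K

For an isothermal ideal gas ΔS_gas = nR ln(V₂/V₁) = 4.01 × 8.314 × ln(3.47/29.6) = -71.5 J/K.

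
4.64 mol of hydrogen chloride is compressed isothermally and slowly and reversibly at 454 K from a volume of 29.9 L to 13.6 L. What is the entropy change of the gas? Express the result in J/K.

For an isothermal ideal gas ΔS_gas = nR ln(V₂/V₁) = 4.64 × 8.314 × ln(13.6/29.9) = -30.4 J/K.

ΔS_gas = -30.4 J/K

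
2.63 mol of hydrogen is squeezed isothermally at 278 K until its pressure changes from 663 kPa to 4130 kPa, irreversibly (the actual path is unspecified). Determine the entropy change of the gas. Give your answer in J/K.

Entropy is a state function, so ΔS_gas depends only on the end states.
For an isothermal ideal gas ΔS_gas = nR ln(P₁/P₂) = 2.63 × 8.314 × ln(663/4130) = -40 J/K.

ΔS_gas = -40 J/K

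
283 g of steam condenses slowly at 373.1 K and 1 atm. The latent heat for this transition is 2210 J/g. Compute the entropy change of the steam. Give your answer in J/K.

Heat released by the substance: Q = −mL = −283 × 2210 = −625430 J.
At constant T, ΔS = Q_rev/T = −625430 / 373.1 = -1680 J/K.

ΔS = -1680 J/K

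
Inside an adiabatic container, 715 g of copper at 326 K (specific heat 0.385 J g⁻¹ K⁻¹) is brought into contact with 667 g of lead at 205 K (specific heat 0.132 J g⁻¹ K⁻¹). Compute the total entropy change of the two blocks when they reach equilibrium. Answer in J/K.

ΔS_total = 6.6 J/K

Energy balance: T_f = (m₁c₁T₁ + m₂c₂T₂)/(m₁c₁ + m₂c₂) = 296.68 K.
ΔS₁ = m₁c₁ ln(T_f/T₁) = 275.275 × ln(296.68/326) = -25.94 J/K.
ΔS₂ = m₂c₂ ln(T_f/T₂) = 88.044 × ln(296.68/205) = 32.54 J/K.
ΔS_total = -25.94 + 32.54 = 6.6 J/K.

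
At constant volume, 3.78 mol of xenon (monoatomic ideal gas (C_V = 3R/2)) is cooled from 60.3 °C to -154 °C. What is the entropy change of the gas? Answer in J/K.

In kelvin: T₁ = 333.45 K, T₂ = 119.15 K. At constant volume, ΔS = nC_V ln(T₂/T₁) with C_V = 3R/2 = 12.47 J mol⁻¹ K⁻¹.
ΔS = 3.78 × 12.47 × ln(119.15/333.45) = -48.5 J/K.

ΔS = -48.5 J/K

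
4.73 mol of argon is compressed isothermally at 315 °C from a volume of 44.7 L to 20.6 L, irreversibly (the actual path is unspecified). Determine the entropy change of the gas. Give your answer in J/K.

Entropy is a state function, so ΔS_gas depends only on the end states.
For an isothermal ideal gas ΔS_gas = nR ln(V₂/V₁) = 4.73 × 8.314 × ln(20.6/44.7) = -30.5 J/K.

ΔS_gas = -30.5 J/K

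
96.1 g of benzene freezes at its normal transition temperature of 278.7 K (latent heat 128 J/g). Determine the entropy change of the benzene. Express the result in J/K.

ΔS = -44.1 J/K

Heat released by the substance: Q = −mL = −96.1 × 128 = −12300.8 J.
At constant T, ΔS = Q_rev/T = −12300.8 / 278.7 = -44.1 J/K.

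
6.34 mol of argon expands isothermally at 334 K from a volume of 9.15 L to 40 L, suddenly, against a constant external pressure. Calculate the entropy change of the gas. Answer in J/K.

ΔS_gas = 77.8 J/K

Entropy is a state function, so ΔS_gas depends only on the end states.
For an isothermal ideal gas ΔS_gas = nR ln(V₂/V₁) = 6.34 × 8.314 × ln(40/9.15) = 77.8 J/K.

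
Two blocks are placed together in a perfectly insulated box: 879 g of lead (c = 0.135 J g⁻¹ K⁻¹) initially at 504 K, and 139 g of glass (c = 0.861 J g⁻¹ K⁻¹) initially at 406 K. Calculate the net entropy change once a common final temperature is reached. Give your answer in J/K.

ΔS_total = 1.39 J/K

Energy balance: T_f = (m₁c₁T₁ + m₂c₂T₂)/(m₁c₁ + m₂c₂) = 454.79 K.
ΔS₁ = m₁c₁ ln(T_f/T₁) = 118.665 × ln(454.79/504) = -12.19 J/K.
ΔS₂ = m₂c₂ ln(T_f/T₂) = 119.679 × ln(454.79/406) = 13.58 J/K.
ΔS_total = -12.19 + 13.58 = 1.39 J/K.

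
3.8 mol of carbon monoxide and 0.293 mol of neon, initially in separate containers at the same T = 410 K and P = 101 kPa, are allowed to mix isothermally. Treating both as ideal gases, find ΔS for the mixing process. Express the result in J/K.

ΔS_mix = 8.77 J/K

Mole fractions: x_A = 3.8/4.09 = 0.928, x_B = 0.0716.
ΔS_mix = −R(n_A ln x_A + n_B ln x_B) = −8.314 × (3.8 ln 0.928 + 0.293 ln 0.0716) = 8.77 J/K.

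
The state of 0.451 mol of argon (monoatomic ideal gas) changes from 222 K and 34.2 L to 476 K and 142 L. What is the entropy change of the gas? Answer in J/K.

Entropy is a state function: ΔS = nC_V ln(T₂/T₁) + nR ln(V₂/V₁), with C_V = 3R/2 = 12.47 J mol⁻¹ K⁻¹ for a monoatomic ideal gas.
ΔS = 0.451 × [12.47 × ln(476/222) + 8.314 × ln(142/34.2)] = 9.63 J/K.

ΔS = 9.63 J/K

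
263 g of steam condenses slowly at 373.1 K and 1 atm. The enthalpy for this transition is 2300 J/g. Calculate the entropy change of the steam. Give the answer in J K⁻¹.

ΔS = -1620 J/K

Heat released by the substance: Q = −mL = −263 × 2300 = −604900 J.
At constant T, ΔS = Q_rev/T = −604900 / 373.1 = -1620 J/K.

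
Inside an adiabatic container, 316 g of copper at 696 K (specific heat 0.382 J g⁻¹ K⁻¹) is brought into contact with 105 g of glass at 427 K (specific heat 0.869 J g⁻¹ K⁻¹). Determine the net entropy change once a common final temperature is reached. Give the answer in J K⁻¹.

Energy balance: T_f = (m₁c₁T₁ + m₂c₂T₂)/(m₁c₁ + m₂c₂) = 580.2 K.
ΔS₁ = m₁c₁ ln(T_f/T₁) = 120.712 × ln(580.2/696) = -21.967 J/K.
ΔS₂ = m₂c₂ ln(T_f/T₂) = 91.245 × ln(580.2/427) = 27.974 J/K.
ΔS_total = -21.967 + 27.974 = 6.01 J/K.

ΔS_total = 6.01 J/K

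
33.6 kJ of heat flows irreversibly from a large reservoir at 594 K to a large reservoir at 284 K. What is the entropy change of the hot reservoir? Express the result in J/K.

ΔS_hot = -56.6 J/K

The hot reservoir loses heat Q, so ΔS_hot = −Q/T_H = −33600/594 = -56.6 J/K.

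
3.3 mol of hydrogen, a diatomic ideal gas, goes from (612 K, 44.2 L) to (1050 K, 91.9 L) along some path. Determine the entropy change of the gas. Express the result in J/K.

Entropy is a state function: ΔS = nC_V ln(T₂/T₁) + nR ln(V₂/V₁), with C_V = 5R/2 = 20.79 J mol⁻¹ K⁻¹ for a diatomic ideal gas.
ΔS = 3.3 × [20.79 × ln(1050/612) + 8.314 × ln(91.9/44.2)] = 57.1 J/K.

ΔS = 57.1 J/K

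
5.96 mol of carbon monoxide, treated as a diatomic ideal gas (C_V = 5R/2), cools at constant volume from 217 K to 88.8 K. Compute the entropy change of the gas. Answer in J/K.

At constant volume, ΔS = nC_V ln(T₂/T₁) with C_V = 5R/2 = 20.79 J mol⁻¹ K⁻¹.
ΔS = 5.96 × 20.79 × ln(88.8/217) = -111 J/K.

ΔS = -111 J/K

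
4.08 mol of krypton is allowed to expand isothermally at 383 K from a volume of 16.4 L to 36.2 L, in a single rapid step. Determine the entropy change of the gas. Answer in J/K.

Entropy is a state function, so ΔS_gas depends only on the end states.
For an isothermal ideal gas ΔS_gas = nR ln(V₂/V₁) = 4.08 × 8.314 × ln(36.2/16.4) = 26.9 J/K.

ΔS_gas = 26.9 J/K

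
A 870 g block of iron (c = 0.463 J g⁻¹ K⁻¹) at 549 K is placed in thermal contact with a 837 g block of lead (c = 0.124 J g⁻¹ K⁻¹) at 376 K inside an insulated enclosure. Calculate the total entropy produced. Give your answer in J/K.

Energy balance: T_f = (m₁c₁T₁ + m₂c₂T₂)/(m₁c₁ + m₂c₂) = 513.56 K.
ΔS₁ = m₁c₁ ln(T_f/T₁) = 402.81 × ln(513.56/549) = -26.88 J/K.
ΔS₂ = m₂c₂ ln(T_f/T₂) = 103.788 × ln(513.56/376) = 32.36 J/K.
ΔS_total = -26.88 + 32.36 = 5.48 J/K.

ΔS_total = 5.48 J/K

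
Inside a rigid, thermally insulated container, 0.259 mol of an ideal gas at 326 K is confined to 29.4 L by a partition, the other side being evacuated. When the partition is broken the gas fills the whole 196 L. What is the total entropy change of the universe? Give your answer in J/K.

No heat is exchanged and no work is done, so the ideal-gas temperature stays constant.
Entropy is a state function; using a reversible isothermal path, ΔS_gas = nR ln(V₂/V₁) = 0.259 × 8.314 × ln(196/29.4) = 4.09 J/K.
The insulated surroundings exchange no heat, so ΔS_surr = 0 and ΔS_universe = ΔS_gas.

ΔS_universe = 4.09 J/K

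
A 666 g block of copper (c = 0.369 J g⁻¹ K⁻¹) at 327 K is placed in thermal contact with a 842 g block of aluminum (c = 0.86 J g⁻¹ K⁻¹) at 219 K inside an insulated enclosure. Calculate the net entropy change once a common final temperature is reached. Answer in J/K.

Energy balance: T_f = (m₁c₁T₁ + m₂c₂T₂)/(m₁c₁ + m₂c₂) = 246.37 K.
ΔS₁ = m₁c₁ ln(T_f/T₁) = 245.754 × ln(246.37/327) = -69.58 J/K.
ΔS₂ = m₂c₂ ln(T_f/T₂) = 724.12 × ln(246.37/219) = 85.26 J/K.
ΔS_total = -69.58 + 85.26 = 15.7 J/K.

ΔS_total = 15.7 J/K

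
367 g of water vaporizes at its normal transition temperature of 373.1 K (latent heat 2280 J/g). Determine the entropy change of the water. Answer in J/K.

ΔS = 2240 J/K

Heat absorbed by the substance: Q = mL = 367 × 2280 = 836760 J.
At constant T, ΔS = Q_rev/T = 836760 / 373.1 = 2240 J/K.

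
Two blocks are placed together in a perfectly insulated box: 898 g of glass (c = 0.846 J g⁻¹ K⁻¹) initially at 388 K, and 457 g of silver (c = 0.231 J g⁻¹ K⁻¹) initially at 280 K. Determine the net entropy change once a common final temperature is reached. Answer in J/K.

Energy balance: T_f = (m₁c₁T₁ + m₂c₂T₂)/(m₁c₁ + m₂c₂) = 374.82 K.
ΔS₁ = m₁c₁ ln(T_f/T₁) = 759.708 × ln(374.82/388) = -26.25 J/K.
ΔS₂ = m₂c₂ ln(T_f/T₂) = 105.567 × ln(374.82/280) = 30.79 J/K.
ΔS_total = -26.25 + 30.79 = 4.54 J/K.

ΔS_total = 4.54 J/K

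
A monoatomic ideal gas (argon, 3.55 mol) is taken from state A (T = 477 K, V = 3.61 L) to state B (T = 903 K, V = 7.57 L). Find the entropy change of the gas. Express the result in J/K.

Entropy is a state function: ΔS = nC_V ln(T₂/T₁) + nR ln(V₂/V₁), with C_V = 3R/2 = 12.47 J mol⁻¹ K⁻¹ for a monoatomic ideal gas.
ΔS = 3.55 × [12.47 × ln(903/477) + 8.314 × ln(7.57/3.61)] = 50.1 J/K.

ΔS = 50.1 J/K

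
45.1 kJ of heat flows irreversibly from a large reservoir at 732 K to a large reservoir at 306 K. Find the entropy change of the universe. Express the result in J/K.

ΔS_hot = −Q/T_H = −45100/732 = -61.61 J/K and ΔS_cold = +Q/T_C = 45100/306 = 147.4 J/K.
ΔS_total = -61.61 + 147.4 = 85.8 J/K, positive as the second law requires.

ΔS_total = 85.8 J/K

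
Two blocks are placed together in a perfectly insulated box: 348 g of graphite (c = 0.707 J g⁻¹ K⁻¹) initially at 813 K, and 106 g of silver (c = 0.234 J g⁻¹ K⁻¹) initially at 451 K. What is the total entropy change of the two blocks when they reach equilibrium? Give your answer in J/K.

Energy balance: T_f = (m₁c₁T₁ + m₂c₂T₂)/(m₁c₁ + m₂c₂) = 779.85 K.
ΔS₁ = m₁c₁ ln(T_f/T₁) = 246.036 × ln(779.85/813) = -10.24 J/K.
ΔS₂ = m₂c₂ ln(T_f/T₂) = 24.804 × ln(779.85/451) = 13.58 J/K.
ΔS_total = -10.24 + 13.58 = 3.34 J/K.

ΔS_total = 3.34 J/K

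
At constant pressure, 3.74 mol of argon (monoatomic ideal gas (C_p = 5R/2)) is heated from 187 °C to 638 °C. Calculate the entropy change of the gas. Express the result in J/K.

ΔS = 53.1 J/K

In kelvin: T₁ = 460.15 K, T₂ = 911.15 K. At constant pressure, ΔS = nC_p ln(T₂/T₁) with C_p = 5R/2 = 20.79 J mol⁻¹ K⁻¹.
ΔS = 3.74 × 20.79 × ln(911.15/460.15) = 53.1 J/K.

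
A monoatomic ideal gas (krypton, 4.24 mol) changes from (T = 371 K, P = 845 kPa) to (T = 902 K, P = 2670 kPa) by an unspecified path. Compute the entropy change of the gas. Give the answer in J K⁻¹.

ΔS = nC_p ln(T₂/T₁) − nR ln(P₂/P₁), with C_p = 5R/2 = 20.79 J mol⁻¹ K⁻¹ for a monoatomic ideal gas.
ΔS = 4.24 × [20.79 × ln(902/371) − 8.314 × ln(2670/845)] = 37.7 J/K.

ΔS = 37.7 J/K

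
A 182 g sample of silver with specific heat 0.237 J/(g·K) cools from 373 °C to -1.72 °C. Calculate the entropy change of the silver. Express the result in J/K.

ΔS = -37.4 J/K

In kelvin: T₁ = 646.15 K, T₂ = 271.43 K. ΔS = ∫dQ_rev/T = m c ln(T₂/T₁) = 182 × 0.237 × ln(271.43/646.15) = -37.4 J/K.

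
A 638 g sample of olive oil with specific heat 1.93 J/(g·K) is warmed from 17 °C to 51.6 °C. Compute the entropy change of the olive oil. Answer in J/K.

ΔS = 139 J/K

In kelvin: T₁ = 290.15 K, T₂ = 324.75 K. ΔS = ∫dQ_rev/T = m c ln(T₂/T₁) = 638 × 1.93 × ln(324.75/290.15) = 139 J/K.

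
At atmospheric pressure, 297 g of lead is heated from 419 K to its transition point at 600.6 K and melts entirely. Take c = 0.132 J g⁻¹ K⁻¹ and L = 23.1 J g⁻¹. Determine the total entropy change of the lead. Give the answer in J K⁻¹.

ΔS = 25.5 J/K

Warming step: ΔS₁ = m c ln(T_tr/T_i) = 297 × 0.132 × ln(600.6/419) = 14.12 J/K.
Phase change: ΔS₂ = +mL/T_tr = 297 × 23.1 / 600.6 = 11.42 J/K.
ΔS_total = (14.12) + (11.42) = 25.5 J/K.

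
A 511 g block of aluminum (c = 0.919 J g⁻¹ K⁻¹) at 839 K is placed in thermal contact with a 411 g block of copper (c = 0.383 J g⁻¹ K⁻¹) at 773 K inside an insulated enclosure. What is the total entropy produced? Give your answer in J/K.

ΔS_total = 0.39 J/K

Energy balance: T_f = (m₁c₁T₁ + m₂c₂T₂)/(m₁c₁ + m₂c₂) = 822.43 K.
ΔS₁ = m₁c₁ ln(T_f/T₁) = 469.609 × ln(822.43/839) = -9.367 J/K.
ΔS₂ = m₂c₂ ln(T_f/T₂) = 157.413 × ln(822.43/773) = 9.757 J/K.
ΔS_total = -9.367 + 9.757 = 0.39 J/K.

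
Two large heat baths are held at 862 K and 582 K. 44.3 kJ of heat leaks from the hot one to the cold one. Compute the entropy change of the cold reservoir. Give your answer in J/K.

ΔS_cold = 76.1 J/K

The cold reservoir gains heat Q, so ΔS_cold = +Q/T_C = 44300/582 = 76.1 J/K.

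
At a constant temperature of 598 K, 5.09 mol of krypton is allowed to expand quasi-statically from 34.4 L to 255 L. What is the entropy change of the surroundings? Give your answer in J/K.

ΔS_surr = -84.8 J/K

For an isothermal ideal gas ΔS_gas = nR ln(V₂/V₁) = 5.09 × 8.314 × ln(255/34.4) = 84.8 J/K.
The process is reversible, so ΔS_surr = −ΔS_gas = -84.8 J/K and ΔS_universe = 0.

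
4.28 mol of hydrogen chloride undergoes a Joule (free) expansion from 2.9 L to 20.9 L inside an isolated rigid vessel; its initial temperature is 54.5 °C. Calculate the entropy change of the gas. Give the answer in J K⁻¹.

No heat is exchanged and no work is done, so the ideal-gas temperature stays constant.
Entropy is a state function; using a reversible isothermal path, ΔS_gas = nR ln(V₂/V₁) = 4.28 × 8.314 × ln(20.9/2.9) = 70.3 J/K.

ΔS_gas = 70.3 J/K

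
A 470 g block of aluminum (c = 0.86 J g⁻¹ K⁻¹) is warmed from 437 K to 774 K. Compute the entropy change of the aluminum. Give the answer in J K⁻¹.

ΔS = ∫dQ_rev/T = m c ln(T₂/T₁) = 470 × 0.86 × ln(774/437) = 231 J/K.

ΔS = 231 J/K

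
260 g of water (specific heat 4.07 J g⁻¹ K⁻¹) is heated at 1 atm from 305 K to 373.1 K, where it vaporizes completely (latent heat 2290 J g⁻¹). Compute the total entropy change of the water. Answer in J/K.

ΔS = 1810 J/K

Warming step: ΔS₁ = m c ln(T_tr/T_i) = 260 × 4.07 × ln(373.1/305) = 213.3 J/K.
Phase change: ΔS₂ = +mL/T_tr = 260 × 2290 / 373.1 = 1596 J/K.
ΔS_total = (213.3) + (1596) = 1810 J/K.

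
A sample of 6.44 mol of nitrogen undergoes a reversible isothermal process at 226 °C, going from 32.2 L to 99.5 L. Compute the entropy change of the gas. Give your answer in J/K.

ΔS_gas = 60.4 J/K

For an isothermal ideal gas ΔS_gas = nR ln(V₂/V₁) = 6.44 × 8.314 × ln(99.5/32.2) = 60.4 J/K.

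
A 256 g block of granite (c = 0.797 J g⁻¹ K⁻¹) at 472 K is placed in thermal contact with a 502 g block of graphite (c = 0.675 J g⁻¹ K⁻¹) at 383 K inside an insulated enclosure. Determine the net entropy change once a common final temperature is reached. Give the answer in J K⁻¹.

Energy balance: T_f = (m₁c₁T₁ + m₂c₂T₂)/(m₁c₁ + m₂c₂) = 416.45 K.
ΔS₁ = m₁c₁ ln(T_f/T₁) = 204.032 × ln(416.45/472) = -25.55 J/K.
ΔS₂ = m₂c₂ ln(T_f/T₂) = 338.85 × ln(416.45/383) = 28.37 J/K.
ΔS_total = -25.55 + 28.37 = 2.82 J/K.

ΔS_total = 2.82 J/K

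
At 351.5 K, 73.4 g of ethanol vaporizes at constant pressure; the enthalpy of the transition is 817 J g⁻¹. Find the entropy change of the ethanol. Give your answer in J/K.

Heat absorbed by the substance: Q = mL = 73.4 × 817 = 59967.8 J.
At constant T, ΔS = Q_rev/T = 59967.8 / 351.5 = 171 J/K.

ΔS = 171 J/K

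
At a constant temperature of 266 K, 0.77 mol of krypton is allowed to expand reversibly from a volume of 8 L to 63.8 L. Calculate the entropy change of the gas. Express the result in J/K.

ΔS_gas = 13.3 J/K

For an isothermal ideal gas ΔS_gas = nR ln(V₂/V₁) = 0.77 × 8.314 × ln(63.8/8) = 13.3 J/K.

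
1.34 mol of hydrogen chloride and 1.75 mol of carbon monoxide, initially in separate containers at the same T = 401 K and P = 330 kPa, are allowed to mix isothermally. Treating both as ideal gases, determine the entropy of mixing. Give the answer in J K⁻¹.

ΔS_mix = 17.6 J/K

Mole fractions: x_A = 1.34/3.09 = 0.434, x_B = 0.566.
ΔS_mix = −R(n_A ln x_A + n_B ln x_B) = −8.314 × (1.34 ln 0.434 + 1.75 ln 0.566) = 17.6 J/K.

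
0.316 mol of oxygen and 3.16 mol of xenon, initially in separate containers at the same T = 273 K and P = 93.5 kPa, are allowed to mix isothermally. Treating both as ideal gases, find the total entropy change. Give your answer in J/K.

Mole fractions: x_A = 0.316/3.48 = 0.0909, x_B = 0.909.
ΔS_mix = −R(n_A ln x_A + n_B ln x_B) = −8.314 × (0.316 ln 0.0909 + 3.16 ln 0.909) = 8.8 J/K.

ΔS_mix = 8.8 J/K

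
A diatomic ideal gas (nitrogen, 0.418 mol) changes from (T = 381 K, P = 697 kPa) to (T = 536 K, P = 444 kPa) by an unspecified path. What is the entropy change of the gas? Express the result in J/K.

ΔS = nC_p ln(T₂/T₁) − nR ln(P₂/P₁), with C_p = 7R/2 = 29.1 J mol⁻¹ K⁻¹ for a diatomic ideal gas.
ΔS = 0.418 × [29.1 × ln(536/381) − 8.314 × ln(444/697)] = 5.72 J/K.

ΔS = 5.72 J/K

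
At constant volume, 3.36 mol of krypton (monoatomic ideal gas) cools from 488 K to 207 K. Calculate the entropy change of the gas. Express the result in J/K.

At constant volume, ΔS = nC_V ln(T₂/T₁) with C_V = 3R/2 = 12.47 J mol⁻¹ K⁻¹.
ΔS = 3.36 × 12.47 × ln(207/488) = -35.9 J/K.

ΔS = -35.9 J/K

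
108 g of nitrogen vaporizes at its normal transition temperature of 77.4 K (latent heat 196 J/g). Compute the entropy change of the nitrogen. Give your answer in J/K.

ΔS = 273 J/K

Heat absorbed by the substance: Q = mL = 108 × 196 = 21168 J.
At constant T, ΔS = Q_rev/T = 21168 / 77.4 = 273 J/K.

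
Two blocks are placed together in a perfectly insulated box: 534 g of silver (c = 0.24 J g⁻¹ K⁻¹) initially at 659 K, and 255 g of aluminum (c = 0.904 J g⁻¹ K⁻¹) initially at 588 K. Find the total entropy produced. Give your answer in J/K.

Energy balance: T_f = (m₁c₁T₁ + m₂c₂T₂)/(m₁c₁ + m₂c₂) = 613.37 K.
ΔS₁ = m₁c₁ ln(T_f/T₁) = 128.16 × ln(613.37/659) = -9.196 J/K.
ΔS₂ = m₂c₂ ln(T_f/T₂) = 230.52 × ln(613.37/588) = 9.737 J/K.
ΔS_total = -9.196 + 9.737 = 0.541 J/K.

ΔS_total = 0.541 J/K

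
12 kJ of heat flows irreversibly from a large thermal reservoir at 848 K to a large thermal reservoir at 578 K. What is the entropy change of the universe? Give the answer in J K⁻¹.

ΔS_total = 6.61 J/K

ΔS_hot = −Q/T_H = −12000/848 = -14.15 J/K and ΔS_cold = +Q/T_C = 12000/578 = 20.76 J/K.
ΔS_total = -14.15 + 20.76 = 6.61 J/K, positive as the second law requires.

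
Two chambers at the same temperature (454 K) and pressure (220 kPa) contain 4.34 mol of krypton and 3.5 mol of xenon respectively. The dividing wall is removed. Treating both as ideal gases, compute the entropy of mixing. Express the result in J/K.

ΔS_mix = 44.8 J/K

Mole fractions: x_A = 4.34/7.84 = 0.554, x_B = 0.446.
ΔS_mix = −R(n_A ln x_A + n_B ln x_B) = −8.314 × (4.34 ln 0.554 + 3.5 ln 0.446) = 44.8 J/K.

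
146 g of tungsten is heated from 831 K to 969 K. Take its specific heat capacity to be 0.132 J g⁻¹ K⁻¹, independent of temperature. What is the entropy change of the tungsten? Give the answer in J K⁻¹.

ΔS = 2.96 J/K

ΔS = ∫dQ_rev/T = m c ln(T₂/T₁) = 146 × 0.132 × ln(969/831) = 2.96 J/K.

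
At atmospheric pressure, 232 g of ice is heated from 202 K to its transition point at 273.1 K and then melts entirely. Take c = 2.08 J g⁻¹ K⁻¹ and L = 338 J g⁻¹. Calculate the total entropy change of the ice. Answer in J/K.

Warming step: ΔS₁ = m c ln(T_tr/T_i) = 232 × 2.08 × ln(273.1/202) = 145.5 J/K.
Phase change: ΔS₂ = +mL/T_tr = 232 × 338 / 273.1 = 287.1 J/K.
ΔS_total = (145.5) + (287.1) = 433 J/K.

ΔS = 433 J/K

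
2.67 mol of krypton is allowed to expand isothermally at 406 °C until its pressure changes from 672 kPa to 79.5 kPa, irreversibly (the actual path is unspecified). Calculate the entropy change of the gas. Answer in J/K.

Entropy is a state function, so ΔS_gas depends only on the end states.
For an isothermal ideal gas ΔS_gas = nR ln(P₁/P₂) = 2.67 × 8.314 × ln(672/79.5) = 47.4 J/K.

ΔS_gas = 47.4 J/K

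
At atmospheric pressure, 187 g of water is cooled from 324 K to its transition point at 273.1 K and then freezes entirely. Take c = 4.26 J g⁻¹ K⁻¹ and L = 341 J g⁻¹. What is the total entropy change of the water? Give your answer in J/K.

ΔS = -370 J/K

Cooling step: ΔS₁ = m c ln(T_tr/T_i) = 187 × 4.26 × ln(273.1/324) = -136.1 J/K.
Phase change: ΔS₂ = −mL/T_tr = −187 × 341 / 273.1 = -233.5 J/K.
ΔS_total = (-136.1) + (-233.5) = -370 J/K.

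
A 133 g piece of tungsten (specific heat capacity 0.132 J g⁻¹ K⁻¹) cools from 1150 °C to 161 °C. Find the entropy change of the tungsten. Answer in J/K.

ΔS = -20.8 J/K

In kelvin: T₁ = 1423.15 K, T₂ = 434.15 K. ΔS = ∫dQ_rev/T = m c ln(T₂/T₁) = 133 × 0.132 × ln(434.15/1423.15) = -20.8 J/K.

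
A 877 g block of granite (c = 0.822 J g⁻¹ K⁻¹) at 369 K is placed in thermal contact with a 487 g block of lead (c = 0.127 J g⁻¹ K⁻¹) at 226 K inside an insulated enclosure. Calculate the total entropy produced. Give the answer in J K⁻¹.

Energy balance: T_f = (m₁c₁T₁ + m₂c₂T₂)/(m₁c₁ + m₂c₂) = 357.7 K.
ΔS₁ = m₁c₁ ln(T_f/T₁) = 720.894 × ln(357.7/369) = -22.42 J/K.
ΔS₂ = m₂c₂ ln(T_f/T₂) = 61.849 × ln(357.7/226) = 28.4 J/K.
ΔS_total = -22.42 + 28.4 = 5.98 J/K.

ΔS_total = 5.98 J/K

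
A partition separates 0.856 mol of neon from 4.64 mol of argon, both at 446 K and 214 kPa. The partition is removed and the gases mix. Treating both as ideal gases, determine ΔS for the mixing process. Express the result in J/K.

Mole fractions: x_A = 0.856/5.5 = 0.156, x_B = 0.844.
ΔS_mix = −R(n_A ln x_A + n_B ln x_B) = −8.314 × (0.856 ln 0.156 + 4.64 ln 0.844) = 19.8 J/K.

ΔS_mix = 19.8 J/K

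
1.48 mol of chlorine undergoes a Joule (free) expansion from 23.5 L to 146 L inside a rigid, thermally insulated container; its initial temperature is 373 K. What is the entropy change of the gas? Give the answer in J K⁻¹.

No heat is exchanged and no work is done, so the ideal-gas temperature stays constant.
Entropy is a state function; using a reversible isothermal path, ΔS_gas = nR ln(V₂/V₁) = 1.48 × 8.314 × ln(146/23.5) = 22.5 J/K.

ΔS_gas = 22.5 J/K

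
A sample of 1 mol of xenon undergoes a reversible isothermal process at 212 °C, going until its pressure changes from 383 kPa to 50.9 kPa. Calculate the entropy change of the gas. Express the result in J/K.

For an isothermal ideal gas ΔS_gas = nR ln(P₁/P₂) = 1 × 8.314 × ln(383/50.9) = 16.8 J/K.

ΔS_gas = 16.8 J/K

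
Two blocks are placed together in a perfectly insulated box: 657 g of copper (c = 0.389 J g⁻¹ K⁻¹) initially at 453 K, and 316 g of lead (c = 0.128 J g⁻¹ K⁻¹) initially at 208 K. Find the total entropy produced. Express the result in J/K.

Energy balance: T_f = (m₁c₁T₁ + m₂c₂T₂)/(m₁c₁ + m₂c₂) = 419.52 K.
ΔS₁ = m₁c₁ ln(T_f/T₁) = 255.573 × ln(419.52/453) = -19.62 J/K.
ΔS₂ = m₂c₂ ln(T_f/T₂) = 40.448 × ln(419.52/208) = 28.38 J/K.
ΔS_total = -19.62 + 28.38 = 8.76 J/K.

ΔS_total = 8.76 J/K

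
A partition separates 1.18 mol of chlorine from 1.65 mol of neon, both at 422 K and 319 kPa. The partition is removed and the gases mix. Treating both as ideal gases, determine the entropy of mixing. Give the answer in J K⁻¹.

Mole fractions: x_A = 1.18/2.83 = 0.417, x_B = 0.583.
ΔS_mix = −R(n_A ln x_A + n_B ln x_B) = −8.314 × (1.18 ln 0.417 + 1.65 ln 0.583) = 16 J/K.

ΔS_mix = 16 J/K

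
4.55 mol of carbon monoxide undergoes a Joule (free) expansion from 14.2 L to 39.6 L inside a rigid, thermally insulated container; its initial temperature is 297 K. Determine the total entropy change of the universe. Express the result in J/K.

For an ideal gas in free expansion Q = 0 and W = 0, so T is unchanged.
Entropy is a state function; using a reversible isothermal path, ΔS_gas = nR ln(V₂/V₁) = 4.55 × 8.314 × ln(39.6/14.2) = 38.8 J/K.
The insulated surroundings exchange no heat, so ΔS_surr = 0 and ΔS_universe = ΔS_gas.

ΔS_universe = 38.8 J/K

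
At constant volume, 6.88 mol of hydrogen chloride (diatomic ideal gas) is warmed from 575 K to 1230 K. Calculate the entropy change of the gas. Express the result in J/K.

ΔS = 109 J/K

At constant volume, ΔS = nC_V ln(T₂/T₁) with C_V = 5R/2 = 20.79 J mol⁻¹ K⁻¹.
ΔS = 6.88 × 20.79 × ln(1230/575) = 109 J/K.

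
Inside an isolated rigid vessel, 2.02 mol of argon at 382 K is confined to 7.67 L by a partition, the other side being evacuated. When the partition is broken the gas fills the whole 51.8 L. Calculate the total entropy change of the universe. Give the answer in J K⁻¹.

ΔS_universe = 32.1 J/K

For an ideal gas in free expansion Q = 0 and W = 0, so T is unchanged.
Entropy is a state function; using a reversible isothermal path, ΔS_gas = nR ln(V₂/V₁) = 2.02 × 8.314 × ln(51.8/7.67) = 32.1 J/K.
The insulated surroundings exchange no heat, so ΔS_surr = 0 and ΔS_universe = ΔS_gas.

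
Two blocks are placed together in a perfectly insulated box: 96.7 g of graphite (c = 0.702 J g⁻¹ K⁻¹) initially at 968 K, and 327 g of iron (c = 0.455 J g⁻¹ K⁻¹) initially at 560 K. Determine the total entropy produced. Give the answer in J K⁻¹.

ΔS_total = 7.4 J/K

Energy balance: T_f = (m₁c₁T₁ + m₂c₂T₂)/(m₁c₁ + m₂c₂) = 687.83 K.
ΔS₁ = m₁c₁ ln(T_f/T₁) = 67.8834 × ln(687.83/968) = -23.195 J/K.
ΔS₂ = m₂c₂ ln(T_f/T₂) = 148.785 × ln(687.83/560) = 30.591 J/K.
ΔS_total = -23.195 + 30.591 = 7.4 J/K.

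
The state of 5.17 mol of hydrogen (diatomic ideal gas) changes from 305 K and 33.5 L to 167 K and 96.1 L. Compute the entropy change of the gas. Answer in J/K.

ΔS = -19.4 J/K

Entropy is a state function: ΔS = nC_V ln(T₂/T₁) + nR ln(V₂/V₁), with C_V = 5R/2 = 20.79 J mol⁻¹ K⁻¹ for a diatomic ideal gas.
ΔS = 5.17 × [20.79 × ln(167/305) + 8.314 × ln(96.1/33.5)] = -19.4 J/K.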